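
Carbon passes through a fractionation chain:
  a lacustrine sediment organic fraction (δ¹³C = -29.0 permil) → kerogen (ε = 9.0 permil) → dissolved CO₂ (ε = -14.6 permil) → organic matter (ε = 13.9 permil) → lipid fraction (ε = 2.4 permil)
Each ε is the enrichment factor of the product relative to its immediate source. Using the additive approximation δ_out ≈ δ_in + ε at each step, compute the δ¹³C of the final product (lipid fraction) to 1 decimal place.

step 1: δ ≈ -29.0 + (9.0) = -20.0 permil
step 2: δ ≈ -20.0 + (-14.6) = -34.6 permil
step 3: δ ≈ -34.6 + (13.9) = -20.7 permil
step 4: δ ≈ -20.7 + (2.4) = -18.3 permil

-18.3 permil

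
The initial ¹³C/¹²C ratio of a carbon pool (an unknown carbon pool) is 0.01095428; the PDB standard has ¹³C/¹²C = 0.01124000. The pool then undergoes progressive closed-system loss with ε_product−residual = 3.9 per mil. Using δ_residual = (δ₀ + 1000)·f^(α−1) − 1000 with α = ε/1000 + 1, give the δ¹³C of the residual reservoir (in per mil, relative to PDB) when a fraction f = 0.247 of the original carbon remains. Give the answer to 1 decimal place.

δ₀ = (0.01095428/0.01124000 − 1)×1000 = (0.974580 − 1)×1000 = -25.420 per mil
α − 1 = ε/1000 = 0.0039
f^(α−1) = 0.247^(0.0039) = 0.994561
δ_res = (-25.420 + 1000) × 0.994561 − 1000 = 969.280 − 1000 = -30.72 per mil

-30.7 per mil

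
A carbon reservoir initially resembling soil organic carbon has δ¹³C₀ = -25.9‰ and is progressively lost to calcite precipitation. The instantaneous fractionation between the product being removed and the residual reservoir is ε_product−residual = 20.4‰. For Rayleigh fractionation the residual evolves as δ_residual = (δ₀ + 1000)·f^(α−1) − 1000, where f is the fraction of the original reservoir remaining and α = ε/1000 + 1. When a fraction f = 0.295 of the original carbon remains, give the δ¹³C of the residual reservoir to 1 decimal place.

Rayleigh residual: δ_res = (δ₀ + 1000)·f^(α−1) − 1000
α = ε/1000 + 1 = 1.02040, so α − 1 = 0.02040
f^(α−1) = 0.295^(0.02040) = 0.975404
δ_res = (-25.9 + 1000) × 0.975404 − 1000 = 950.141 − 1000 = -49.86‰

-49.9‰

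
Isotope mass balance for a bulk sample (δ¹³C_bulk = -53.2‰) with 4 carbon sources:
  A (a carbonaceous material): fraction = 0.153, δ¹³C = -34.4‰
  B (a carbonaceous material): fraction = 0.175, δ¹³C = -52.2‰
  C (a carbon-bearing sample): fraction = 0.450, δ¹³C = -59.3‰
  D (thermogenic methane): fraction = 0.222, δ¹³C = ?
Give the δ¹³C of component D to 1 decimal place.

Isotope mass balance: δ_bulk = Σ fᵢ·δᵢ.
-53.2 = 0.153×(-34.4) + 0.175×(-52.2) + 0.450×(-59.3) + 0.222×δ_D
0.222·δ_D = -53.2 − (-41.083) = -12.117
δ_D = -12.117 / 0.222 = -54.58‰

-54.6‰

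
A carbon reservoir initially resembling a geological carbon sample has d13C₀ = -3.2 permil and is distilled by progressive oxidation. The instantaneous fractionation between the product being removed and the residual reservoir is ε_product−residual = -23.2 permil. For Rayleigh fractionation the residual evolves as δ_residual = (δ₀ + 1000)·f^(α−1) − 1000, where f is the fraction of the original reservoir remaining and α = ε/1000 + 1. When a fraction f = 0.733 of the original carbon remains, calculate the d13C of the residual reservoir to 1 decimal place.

4.0 permil

Rayleigh residual: δ_res = (δ₀ + 1000)·f^(α−1) − 1000
α = ε/1000 + 1 = 0.97680, so α − 1 = -0.02320
f^(α−1) = 0.733^(-0.02320) = 1.007232
δ_res = (-3.2 + 1000) × 1.007232 − 1000 = 1004.009 − 1000 = 4.01 permil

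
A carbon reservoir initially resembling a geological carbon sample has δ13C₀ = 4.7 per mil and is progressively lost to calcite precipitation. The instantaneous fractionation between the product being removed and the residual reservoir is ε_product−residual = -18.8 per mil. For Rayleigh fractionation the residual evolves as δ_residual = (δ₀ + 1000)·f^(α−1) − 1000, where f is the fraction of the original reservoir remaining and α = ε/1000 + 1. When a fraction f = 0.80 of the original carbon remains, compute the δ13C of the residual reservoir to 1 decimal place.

8.9 per mil

Rayleigh residual: δ_res = (δ₀ + 1000)·f^(α−1) − 1000
α = ε/1000 + 1 = 0.98120, so α − 1 = -0.01880
f^(α−1) = 0.80^(-0.01880) = 1.004204
δ_res = (4.7 + 1000) × 1.004204 − 1000 = 1008.924 − 1000 = 8.92 per mil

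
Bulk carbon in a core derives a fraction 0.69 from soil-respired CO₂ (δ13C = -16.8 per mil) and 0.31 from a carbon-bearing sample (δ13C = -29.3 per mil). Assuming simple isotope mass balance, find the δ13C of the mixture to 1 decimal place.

δ_mix = f_A·δ_A + f_B·δ_B
δ_mix = 0.69 × (-16.8) + 0.31 × (-29.3)
δ_mix = -11.59 + -9.08 = -20.67 per mil

-20.7 per mil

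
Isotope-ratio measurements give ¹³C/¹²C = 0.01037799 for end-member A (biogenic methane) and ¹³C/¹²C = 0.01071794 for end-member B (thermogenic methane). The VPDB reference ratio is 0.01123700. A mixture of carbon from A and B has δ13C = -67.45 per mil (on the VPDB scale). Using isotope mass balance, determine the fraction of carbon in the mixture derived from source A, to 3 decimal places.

δ_A = (0.01037799/0.01123700 − 1)×1000 = (0.923555 − 1)×1000 = -76.445 per mil
δ_B = (0.01071794/0.01123700 − 1)×1000 = (0.953808 − 1)×1000 = -46.192 per mil
f_A = (δ_mix − δ_B)/(δ_A − δ_B) = (-67.45 − (-46.192))/(-76.445 − (-46.192))
f_A = -21.258 / -30.253 = 0.7027

0.703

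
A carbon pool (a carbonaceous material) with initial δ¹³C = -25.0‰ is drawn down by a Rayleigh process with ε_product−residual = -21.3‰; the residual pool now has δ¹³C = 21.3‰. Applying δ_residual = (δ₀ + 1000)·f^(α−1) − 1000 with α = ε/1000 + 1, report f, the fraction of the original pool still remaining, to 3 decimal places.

0.113

α − 1 = ε/1000 = -0.0213
(δ_res + 1000)/(δ₀ + 1000) = (21.3 + 1000)/(-25.0 + 1000) = 1021.3/975.0 = 1.047487
f = 1.047487^(1/-0.0213) = exp(ln(1.047487)/-0.0213) = exp(0.04639/-0.0213)
f = exp(-2.1781) = 0.1133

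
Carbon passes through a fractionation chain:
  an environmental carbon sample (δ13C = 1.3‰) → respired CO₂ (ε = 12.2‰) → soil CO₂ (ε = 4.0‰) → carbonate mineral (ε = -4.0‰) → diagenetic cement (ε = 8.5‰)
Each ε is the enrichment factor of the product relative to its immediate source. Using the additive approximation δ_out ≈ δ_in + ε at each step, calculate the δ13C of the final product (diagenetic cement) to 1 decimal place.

22.0‰

step 1: δ ≈ 1.3 + (12.2) = 13.5‰
step 2: δ ≈ 13.5 + (4.0) = 17.5‰
step 3: δ ≈ 17.5 + (-4.0) = 13.5‰
step 4: δ ≈ 13.5 + (8.5) = 22.0‰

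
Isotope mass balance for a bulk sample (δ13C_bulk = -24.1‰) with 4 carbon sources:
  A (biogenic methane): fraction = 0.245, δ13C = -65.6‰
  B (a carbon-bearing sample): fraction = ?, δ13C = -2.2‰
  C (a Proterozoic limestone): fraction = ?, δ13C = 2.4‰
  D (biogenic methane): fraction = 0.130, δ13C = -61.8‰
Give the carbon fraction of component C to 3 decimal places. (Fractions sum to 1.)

Let f_C and f_B be the unknown fractions; fractions sum to 1 so f_C + f_B = 0.625.
Mass balance: Σ fᵢ·δᵢ = δ_bulk ⇒ f_C·(2.4) + f_B·(-2.2) = -24.1 − (-24.106) = 0.006
Substitute f_B = 0.625 − f_C:
f_C·(2.4 − -2.2) = 0.006 − 0.625×(-2.2) = 1.381
f_C = 1.381 / 4.6 = 0.3002

0.300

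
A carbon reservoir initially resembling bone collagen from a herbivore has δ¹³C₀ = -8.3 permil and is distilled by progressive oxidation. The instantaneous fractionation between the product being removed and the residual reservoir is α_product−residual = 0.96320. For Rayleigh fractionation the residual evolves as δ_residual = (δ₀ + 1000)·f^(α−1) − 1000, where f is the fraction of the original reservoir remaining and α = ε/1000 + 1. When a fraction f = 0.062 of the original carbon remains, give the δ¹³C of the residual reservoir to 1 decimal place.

98.6 permil

Rayleigh residual: δ_res = (δ₀ + 1000)·f^(α−1) − 1000
α − 1 = -0.03680
f^(α−1) = 0.062^(-0.03680) = 1.107745
δ_res = (-8.3 + 1000) × 1.107745 − 1000 = 1098.551 − 1000 = 98.55 permil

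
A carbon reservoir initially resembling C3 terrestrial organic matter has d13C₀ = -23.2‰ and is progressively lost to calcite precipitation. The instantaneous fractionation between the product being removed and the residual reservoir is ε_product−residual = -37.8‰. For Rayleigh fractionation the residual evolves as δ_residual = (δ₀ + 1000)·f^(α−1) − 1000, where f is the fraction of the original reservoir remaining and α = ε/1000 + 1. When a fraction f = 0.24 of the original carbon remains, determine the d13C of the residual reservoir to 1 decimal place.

Rayleigh residual: δ_res = (δ₀ + 1000)·f^(α−1) − 1000
α = ε/1000 + 1 = 0.96220, so α − 1 = -0.03780
f^(α−1) = 0.24^(-0.03780) = 1.055427
δ_res = (-23.2 + 1000) × 1.055427 − 1000 = 1030.941 − 1000 = 30.94‰

30.9‰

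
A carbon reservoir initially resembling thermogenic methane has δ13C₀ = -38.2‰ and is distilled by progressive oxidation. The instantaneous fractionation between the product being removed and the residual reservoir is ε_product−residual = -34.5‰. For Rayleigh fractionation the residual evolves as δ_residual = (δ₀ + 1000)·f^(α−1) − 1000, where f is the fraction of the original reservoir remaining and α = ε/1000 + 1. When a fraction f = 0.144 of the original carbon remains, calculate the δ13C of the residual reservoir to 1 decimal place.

28.3‰

Rayleigh residual: δ_res = (δ₀ + 1000)·f^(α−1) − 1000
α = ε/1000 + 1 = 0.96550, so α − 1 = -0.03450
f^(α−1) = 0.144^(-0.03450) = 1.069145
δ_res = (-38.2 + 1000) × 1.069145 − 1000 = 1028.303 − 1000 = 28.30‰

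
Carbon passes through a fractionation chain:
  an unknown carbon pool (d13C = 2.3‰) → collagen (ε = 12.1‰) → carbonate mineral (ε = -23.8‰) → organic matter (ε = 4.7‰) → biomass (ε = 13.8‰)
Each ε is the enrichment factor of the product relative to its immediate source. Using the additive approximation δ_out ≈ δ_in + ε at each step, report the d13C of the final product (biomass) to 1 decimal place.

step 1: δ ≈ 2.3 + (12.1) = 14.4‰
step 2: δ ≈ 14.4 + (-23.8) = -9.4‰
step 3: δ ≈ -9.4 + (4.7) = -4.7‰
step 4: δ ≈ -4.7 + (13.8) = 9.1‰

9.1‰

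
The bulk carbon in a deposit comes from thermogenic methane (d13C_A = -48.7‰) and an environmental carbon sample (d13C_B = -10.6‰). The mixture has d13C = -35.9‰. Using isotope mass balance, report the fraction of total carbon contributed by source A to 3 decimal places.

δ_mix = f_A·δ_A + (1 − f_A)·δ_B  ⇒  f_A = (δ_mix − δ_B)/(δ_A − δ_B)
f_A = (-35.9 − (-10.6)) / (-48.7 − (-10.6))
f_A = -25.3 / -38.1 = 0.6640

0.664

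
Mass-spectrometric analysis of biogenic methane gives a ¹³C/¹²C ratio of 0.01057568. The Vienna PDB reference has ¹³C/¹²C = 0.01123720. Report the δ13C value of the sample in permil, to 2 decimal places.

-58.87 permil

δ13C = (R_sample / R_standard − 1) × 1000
R_sample / R_standard = 0.01057568 / 0.01123720 = 0.941131
δ13C = (0.941131 − 1) × 1000 = -58.869 permil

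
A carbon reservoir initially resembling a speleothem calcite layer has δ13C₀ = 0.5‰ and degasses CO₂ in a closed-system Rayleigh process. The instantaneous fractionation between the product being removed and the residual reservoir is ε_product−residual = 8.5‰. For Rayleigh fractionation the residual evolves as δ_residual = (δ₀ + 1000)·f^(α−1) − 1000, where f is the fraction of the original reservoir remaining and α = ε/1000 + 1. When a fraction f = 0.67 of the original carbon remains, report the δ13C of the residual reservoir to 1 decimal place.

-2.9‰

Rayleigh residual: δ_res = (δ₀ + 1000)·f^(α−1) − 1000
α = ε/1000 + 1 = 1.00850, so α − 1 = 0.00850
f^(α−1) = 0.67^(0.00850) = 0.996602
δ_res = (0.5 + 1000) × 0.996602 − 1000 = 997.100 − 1000 = -2.90‰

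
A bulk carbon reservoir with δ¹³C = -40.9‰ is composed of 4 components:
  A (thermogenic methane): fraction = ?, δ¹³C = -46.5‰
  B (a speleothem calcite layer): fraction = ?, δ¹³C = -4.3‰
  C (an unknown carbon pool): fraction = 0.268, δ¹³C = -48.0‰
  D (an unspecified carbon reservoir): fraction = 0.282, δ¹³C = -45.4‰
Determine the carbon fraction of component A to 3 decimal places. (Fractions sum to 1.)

Let f_A and f_B be the unknown fractions; fractions sum to 1 so f_A + f_B = 0.450.
Mass balance: Σ fᵢ·δᵢ = δ_bulk ⇒ f_A·(-46.5) + f_B·(-4.3) = -40.9 − (-25.667) = -15.233
Substitute f_B = 0.450 − f_A:
f_A·(-46.5 − -4.3) = -15.233 − 0.450×(-4.3) = -13.298
f_A = -13.298 / -42.2 = 0.3151

0.315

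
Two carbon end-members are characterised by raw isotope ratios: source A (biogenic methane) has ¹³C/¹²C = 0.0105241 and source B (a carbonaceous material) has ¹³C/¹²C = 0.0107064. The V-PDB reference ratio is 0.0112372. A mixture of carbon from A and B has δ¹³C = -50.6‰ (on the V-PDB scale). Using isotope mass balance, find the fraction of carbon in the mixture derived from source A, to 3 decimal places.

δ_A = (0.0105241/0.0112372 − 1)×1000 = (0.936541 − 1)×1000 = -63.459‰
δ_B = (0.0107064/0.0112372 − 1)×1000 = (0.952764 − 1)×1000 = -47.236‰
f_A = (δ_mix − δ_B)/(δ_A − δ_B) = (-50.6 − (-47.236))/(-63.459 − (-47.236))
f_A = -3.364 / -16.223 = 0.2074

0.207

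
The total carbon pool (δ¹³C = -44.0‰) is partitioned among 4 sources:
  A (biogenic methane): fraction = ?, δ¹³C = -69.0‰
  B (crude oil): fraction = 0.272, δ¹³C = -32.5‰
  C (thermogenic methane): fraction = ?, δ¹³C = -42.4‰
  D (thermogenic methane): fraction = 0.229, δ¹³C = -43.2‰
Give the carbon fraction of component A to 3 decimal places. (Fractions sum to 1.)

0.154

Let f_A and f_C be the unknown fractions; fractions sum to 1 so f_A + f_C = 0.499.
Mass balance: Σ fᵢ·δᵢ = δ_bulk ⇒ f_A·(-69.0) + f_C·(-42.4) = -44.0 − (-18.733) = -25.267
Substitute f_C = 0.499 − f_A:
f_A·(-69.0 − -42.4) = -25.267 − 0.499×(-42.4) = -4.110
f_A = -4.110 / -26.6 = 0.1545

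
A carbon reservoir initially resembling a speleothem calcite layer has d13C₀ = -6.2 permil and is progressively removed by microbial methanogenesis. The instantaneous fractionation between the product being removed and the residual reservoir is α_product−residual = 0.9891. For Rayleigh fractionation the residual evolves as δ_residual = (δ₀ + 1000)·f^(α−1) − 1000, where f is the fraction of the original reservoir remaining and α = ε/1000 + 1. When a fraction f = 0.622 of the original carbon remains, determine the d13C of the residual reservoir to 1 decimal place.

Rayleigh residual: δ_res = (δ₀ + 1000)·f^(α−1) − 1000
α − 1 = -0.01090
f^(α−1) = 0.622^(-0.01090) = 1.005189
δ_res = (-6.2 + 1000) × 1.005189 − 1000 = 998.957 − 1000 = -1.04 permil

-1.0 permil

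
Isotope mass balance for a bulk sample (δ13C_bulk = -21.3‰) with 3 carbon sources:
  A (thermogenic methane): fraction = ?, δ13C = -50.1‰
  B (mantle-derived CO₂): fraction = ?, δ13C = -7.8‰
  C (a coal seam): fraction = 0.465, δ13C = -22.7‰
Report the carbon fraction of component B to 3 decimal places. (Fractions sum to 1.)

0.380

Let f_B and f_A be the unknown fractions; fractions sum to 1 so f_B + f_A = 0.535.
Mass balance: Σ fᵢ·δᵢ = δ_bulk ⇒ f_B·(-7.8) + f_A·(-50.1) = -21.3 − (-10.556) = -10.745
Substitute f_A = 0.535 − f_B:
f_B·(-7.8 − -50.1) = -10.745 − 0.535×(-50.1) = 16.059
f_B = 16.059 / 42.3 = 0.3796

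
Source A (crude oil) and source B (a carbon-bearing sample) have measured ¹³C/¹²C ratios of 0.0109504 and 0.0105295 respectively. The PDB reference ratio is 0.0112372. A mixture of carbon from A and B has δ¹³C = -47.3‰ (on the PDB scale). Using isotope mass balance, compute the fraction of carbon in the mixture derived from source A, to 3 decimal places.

δ_A = (0.0109504/0.0112372 − 1)×1000 = (0.974478 − 1)×1000 = -25.522‰
δ_B = (0.0105295/0.0112372 − 1)×1000 = (0.937022 − 1)×1000 = -62.978‰
f_A = (δ_mix − δ_B)/(δ_A − δ_B) = (-47.3 − (-62.978))/(-25.522 − (-62.978))
f_A = 15.678 / 37.456 = 0.4186

0.419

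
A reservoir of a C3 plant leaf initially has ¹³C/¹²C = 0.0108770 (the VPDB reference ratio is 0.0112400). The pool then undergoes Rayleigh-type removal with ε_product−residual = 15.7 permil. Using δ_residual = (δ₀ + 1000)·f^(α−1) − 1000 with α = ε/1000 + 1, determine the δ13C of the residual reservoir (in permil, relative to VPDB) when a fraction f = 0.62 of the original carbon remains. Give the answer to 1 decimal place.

-39.5 permil

δ₀ = (0.0108770/0.0112400 − 1)×1000 = (0.967705 − 1)×1000 = -32.295 permil
α − 1 = ε/1000 = 0.0157
f^(α−1) = 0.62^(0.0157) = 0.992523
δ_res = (-32.295 + 1000) × 0.992523 − 1000 = 960.469 − 1000 = -39.53 permil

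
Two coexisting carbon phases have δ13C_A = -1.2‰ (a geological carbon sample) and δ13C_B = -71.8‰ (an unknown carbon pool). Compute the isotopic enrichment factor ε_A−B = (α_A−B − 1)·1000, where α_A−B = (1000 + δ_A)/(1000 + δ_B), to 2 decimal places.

76.06‰

α_A−B = (1000 + -1.2) / (1000 + -71.8) = 998.8 / 928.2 = 1.076061
ε_A−B = (1.076061 − 1) × 1000 = 76.061‰
(The approximation ε ≈ δ_A − δ_B would give 70.6‰.)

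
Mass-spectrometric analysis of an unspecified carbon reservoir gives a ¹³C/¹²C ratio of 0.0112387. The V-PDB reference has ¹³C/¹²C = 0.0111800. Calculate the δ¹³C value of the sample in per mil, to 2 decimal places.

5.25 per mil

δ¹³C = (R_sample / R_standard − 1) × 1000
R_sample / R_standard = 0.0112387 / 0.0111800 = 1.005250
δ¹³C = (1.005250 − 1) × 1000 = 5.250 per mil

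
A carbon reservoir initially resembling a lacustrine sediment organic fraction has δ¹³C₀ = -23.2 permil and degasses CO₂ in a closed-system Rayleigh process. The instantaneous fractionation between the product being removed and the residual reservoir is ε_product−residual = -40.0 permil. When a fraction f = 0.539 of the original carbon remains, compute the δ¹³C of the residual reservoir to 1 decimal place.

Rayleigh residual: δ_res = (δ₀ + 1000)·f^(α−1) − 1000
α = ε/1000 + 1 = 0.96000, so α − 1 = -0.04000
f^(α−1) = 0.539^(-0.04000) = 1.025030
δ_res = (-23.2 + 1000) × 1.025030 − 1000 = 1001.249 − 1000 = 1.25 permil

1.2 permil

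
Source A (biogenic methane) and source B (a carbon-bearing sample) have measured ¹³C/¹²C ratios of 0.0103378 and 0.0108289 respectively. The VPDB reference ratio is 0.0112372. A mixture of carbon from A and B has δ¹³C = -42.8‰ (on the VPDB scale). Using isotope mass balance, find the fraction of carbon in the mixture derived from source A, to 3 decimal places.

0.148

δ_A = (0.0103378/0.0112372 − 1)×1000 = (0.919962 − 1)×1000 = -80.038‰
δ_B = (0.0108289/0.0112372 − 1)×1000 = (0.963665 − 1)×1000 = -36.335‰
f_A = (δ_mix − δ_B)/(δ_A − δ_B) = (-42.8 − (-36.335))/(-80.038 − (-36.335))
f_A = -6.465 / -43.703 = 0.1479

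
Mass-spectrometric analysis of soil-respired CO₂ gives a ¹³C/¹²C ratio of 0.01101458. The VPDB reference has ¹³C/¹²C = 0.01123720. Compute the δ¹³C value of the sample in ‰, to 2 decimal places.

δ¹³C = (R_sample / R_standard − 1) × 1000
R_sample / R_standard = 0.01101458 / 0.01123720 = 0.980189
δ¹³C = (0.980189 − 1) × 1000 = -19.811‰

-19.81‰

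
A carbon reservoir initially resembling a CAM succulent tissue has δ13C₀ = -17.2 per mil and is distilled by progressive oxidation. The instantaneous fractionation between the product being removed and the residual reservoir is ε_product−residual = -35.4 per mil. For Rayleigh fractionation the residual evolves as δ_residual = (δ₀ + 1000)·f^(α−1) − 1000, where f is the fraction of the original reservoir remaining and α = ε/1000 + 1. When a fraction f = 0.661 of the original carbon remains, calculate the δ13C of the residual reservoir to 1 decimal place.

Rayleigh residual: δ_res = (δ₀ + 1000)·f^(α−1) − 1000
α = ε/1000 + 1 = 0.96460, so α − 1 = -0.03540
f^(α−1) = 0.661^(-0.03540) = 1.014764
δ_res = (-17.2 + 1000) × 1.014764 − 1000 = 997.310 − 1000 = -2.69 per mil

-2.7 per mil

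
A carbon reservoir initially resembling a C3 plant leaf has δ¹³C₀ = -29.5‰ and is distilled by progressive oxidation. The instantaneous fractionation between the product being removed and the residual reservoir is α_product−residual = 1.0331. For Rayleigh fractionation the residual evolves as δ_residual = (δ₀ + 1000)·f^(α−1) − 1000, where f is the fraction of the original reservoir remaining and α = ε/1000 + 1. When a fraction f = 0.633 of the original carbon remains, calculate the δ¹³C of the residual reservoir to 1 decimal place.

-44.1‰

Rayleigh residual: δ_res = (δ₀ + 1000)·f^(α−1) − 1000
α − 1 = 0.03310
f^(α−1) = 0.633^(0.03310) = 0.984978
δ_res = (-29.5 + 1000) × 0.984978 − 1000 = 955.921 − 1000 = -44.08‰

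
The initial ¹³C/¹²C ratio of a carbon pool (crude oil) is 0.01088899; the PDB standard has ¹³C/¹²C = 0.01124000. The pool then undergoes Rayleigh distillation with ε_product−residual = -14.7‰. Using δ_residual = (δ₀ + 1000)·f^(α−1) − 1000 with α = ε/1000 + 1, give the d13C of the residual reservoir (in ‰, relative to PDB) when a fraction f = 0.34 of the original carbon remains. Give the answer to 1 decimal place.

δ₀ = (0.01088899/0.01124000 − 1)×1000 = (0.968771 − 1)×1000 = -31.229‰
α − 1 = ε/1000 = -0.0147
f^(α−1) = 0.34^(-0.0147) = 1.015985
δ_res = (-31.229 + 1000) × 1.015985 − 1000 = 984.257 − 1000 = -15.74‰

-15.7‰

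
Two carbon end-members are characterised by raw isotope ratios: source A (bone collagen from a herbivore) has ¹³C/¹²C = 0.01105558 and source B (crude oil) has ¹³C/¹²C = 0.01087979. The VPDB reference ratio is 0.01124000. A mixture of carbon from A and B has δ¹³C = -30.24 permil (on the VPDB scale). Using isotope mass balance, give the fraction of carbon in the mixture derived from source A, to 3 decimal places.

0.116

δ_A = (0.01105558/0.01124000 − 1)×1000 = (0.983593 − 1)×1000 = -16.407 permil
δ_B = (0.01087979/0.01124000 − 1)×1000 = (0.967953 − 1)×1000 = -32.047 permil
f_A = (δ_mix − δ_B)/(δ_A − δ_B) = (-30.24 − (-32.047))/(-16.407 − (-32.047))
f_A = 1.807 / 15.640 = 0.1155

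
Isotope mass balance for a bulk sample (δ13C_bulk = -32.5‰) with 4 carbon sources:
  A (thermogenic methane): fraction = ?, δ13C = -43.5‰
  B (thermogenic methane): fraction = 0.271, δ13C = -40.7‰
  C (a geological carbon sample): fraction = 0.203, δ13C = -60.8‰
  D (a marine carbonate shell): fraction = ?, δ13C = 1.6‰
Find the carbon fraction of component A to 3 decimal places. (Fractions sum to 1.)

Let f_A and f_D be the unknown fractions; fractions sum to 1 so f_A + f_D = 0.526.
Mass balance: Σ fᵢ·δᵢ = δ_bulk ⇒ f_A·(-43.5) + f_D·(1.6) = -32.5 − (-23.372) = -9.128
Substitute f_D = 0.526 − f_A:
f_A·(-43.5 − 1.6) = -9.128 − 0.526×(1.6) = -9.969
f_A = -9.969 / -45.1 = 0.2211

0.221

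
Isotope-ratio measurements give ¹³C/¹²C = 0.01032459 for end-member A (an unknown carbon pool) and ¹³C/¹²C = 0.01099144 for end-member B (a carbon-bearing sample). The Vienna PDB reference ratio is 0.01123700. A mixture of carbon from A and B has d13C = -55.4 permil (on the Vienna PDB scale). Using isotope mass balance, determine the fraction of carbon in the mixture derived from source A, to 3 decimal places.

δ_A = (0.01032459/0.01123700 − 1)×1000 = (0.918803 − 1)×1000 = -81.197 permil
δ_B = (0.01099144/0.01123700 − 1)×1000 = (0.978147 − 1)×1000 = -21.853 permil
f_A = (δ_mix − δ_B)/(δ_A − δ_B) = (-55.4 − (-21.853))/(-81.197 − (-21.853))
f_A = -33.547 / -59.344 = 0.5653

0.565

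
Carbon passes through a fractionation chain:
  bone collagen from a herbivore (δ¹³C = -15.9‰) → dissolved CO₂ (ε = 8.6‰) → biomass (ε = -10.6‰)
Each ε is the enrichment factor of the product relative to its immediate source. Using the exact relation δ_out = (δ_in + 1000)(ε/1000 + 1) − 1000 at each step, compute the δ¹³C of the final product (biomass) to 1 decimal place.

-18.0‰

step 1: δ = (-15.90 + 1000)·(8.6/1000 + 1) − 1000 = -7.44‰
step 2: δ = (-7.44 + 1000)·(-10.6/1000 + 1) − 1000 = -17.96‰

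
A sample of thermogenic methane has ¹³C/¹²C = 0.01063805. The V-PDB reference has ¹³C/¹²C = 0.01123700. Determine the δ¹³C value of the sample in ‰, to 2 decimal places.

δ¹³C = (R_sample / R_standard − 1) × 1000
R_sample / R_standard = 0.01063805 / 0.01123700 = 0.946698
δ¹³C = (0.946698 − 1) × 1000 = -53.302‰

-53.30‰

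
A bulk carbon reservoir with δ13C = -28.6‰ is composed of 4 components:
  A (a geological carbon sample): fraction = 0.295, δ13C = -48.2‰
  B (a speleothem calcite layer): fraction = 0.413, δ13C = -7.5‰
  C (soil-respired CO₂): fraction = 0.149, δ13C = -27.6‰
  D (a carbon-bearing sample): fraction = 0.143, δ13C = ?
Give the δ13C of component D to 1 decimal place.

-50.1‰

Isotope mass balance: δ_bulk = Σ fᵢ·δᵢ.
-28.6 = 0.295×(-48.2) + 0.413×(-7.5) + 0.149×(-27.6) + 0.143×δ_D
0.143·δ_D = -28.6 − (-21.429) = -7.171
δ_D = -7.171 / 0.143 = -50.15‰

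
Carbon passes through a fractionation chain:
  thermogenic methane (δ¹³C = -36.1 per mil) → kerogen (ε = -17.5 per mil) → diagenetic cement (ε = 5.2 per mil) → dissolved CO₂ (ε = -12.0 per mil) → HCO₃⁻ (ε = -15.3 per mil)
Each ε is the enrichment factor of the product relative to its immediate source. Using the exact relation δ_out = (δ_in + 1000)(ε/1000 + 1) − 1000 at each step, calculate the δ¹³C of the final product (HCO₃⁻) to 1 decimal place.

step 1: δ = (-36.10 + 1000)·(-17.5/1000 + 1) − 1000 = -52.97 per mil
step 2: δ = (-52.97 + 1000)·(5.2/1000 + 1) − 1000 = -48.04 per mil
step 3: δ = (-48.04 + 1000)·(-12.0/1000 + 1) − 1000 = -59.47 per mil
step 4: δ = (-59.47 + 1000)·(-15.3/1000 + 1) − 1000 = -73.86 per mil

-73.9 per mil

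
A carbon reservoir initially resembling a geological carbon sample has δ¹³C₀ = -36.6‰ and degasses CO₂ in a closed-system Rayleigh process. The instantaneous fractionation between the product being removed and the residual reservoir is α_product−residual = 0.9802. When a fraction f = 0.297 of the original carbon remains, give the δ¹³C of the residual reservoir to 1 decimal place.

Rayleigh residual: δ_res = (δ₀ + 1000)·f^(α−1) − 1000
α − 1 = -0.01980
f^(α−1) = 0.297^(-0.01980) = 1.024329
δ_res = (-36.6 + 1000) × 1.024329 − 1000 = 986.838 − 1000 = -13.16‰

-13.2‰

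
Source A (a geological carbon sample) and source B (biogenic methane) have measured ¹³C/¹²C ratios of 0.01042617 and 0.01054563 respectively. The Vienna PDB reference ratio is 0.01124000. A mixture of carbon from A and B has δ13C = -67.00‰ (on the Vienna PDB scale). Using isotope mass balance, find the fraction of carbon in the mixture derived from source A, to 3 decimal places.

0.491

δ_A = (0.01042617/0.01124000 − 1)×1000 = (0.927595 − 1)×1000 = -72.405‰
δ_B = (0.01054563/0.01124000 − 1)×1000 = (0.938223 − 1)×1000 = -61.777‰
f_A = (δ_mix − δ_B)/(δ_A − δ_B) = (-67.00 − (-61.777))/(-72.405 − (-61.777))
f_A = -5.223 / -10.628 = 0.4915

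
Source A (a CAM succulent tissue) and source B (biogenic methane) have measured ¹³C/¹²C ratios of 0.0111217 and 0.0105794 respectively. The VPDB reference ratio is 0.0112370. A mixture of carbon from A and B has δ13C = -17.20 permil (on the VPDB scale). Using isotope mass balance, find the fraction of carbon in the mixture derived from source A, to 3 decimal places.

0.856

δ_A = (0.0111217/0.0112370 − 1)×1000 = (0.989739 − 1)×1000 = -10.261 permil
δ_B = (0.0105794/0.0112370 − 1)×1000 = (0.941479 − 1)×1000 = -58.521 permil
f_A = (δ_mix − δ_B)/(δ_A − δ_B) = (-17.20 − (-58.521))/(-10.261 − (-58.521))
f_A = 41.321 / 48.260 = 0.8562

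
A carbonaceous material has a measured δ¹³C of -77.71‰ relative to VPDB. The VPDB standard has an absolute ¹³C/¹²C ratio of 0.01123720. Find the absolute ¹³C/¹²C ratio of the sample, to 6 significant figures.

0.0103640

R_sample = R_standard × (δ¹³C/1000 + 1)
R_sample = 0.01123720 × (-77.71/1000 + 1) = 0.01123720 × 0.922290
R_sample = 0.0103640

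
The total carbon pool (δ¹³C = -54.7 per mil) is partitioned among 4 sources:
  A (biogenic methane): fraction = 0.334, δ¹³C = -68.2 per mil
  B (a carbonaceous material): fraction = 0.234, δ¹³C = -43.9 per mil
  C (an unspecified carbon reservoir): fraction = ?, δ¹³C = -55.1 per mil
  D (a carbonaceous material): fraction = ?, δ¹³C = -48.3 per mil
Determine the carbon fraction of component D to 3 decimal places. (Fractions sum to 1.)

Let f_D and f_C be the unknown fractions; fractions sum to 1 so f_D + f_C = 0.432.
Mass balance: Σ fᵢ·δᵢ = δ_bulk ⇒ f_D·(-48.3) + f_C·(-55.1) = -54.7 − (-33.051) = -21.649
Substitute f_C = 0.432 − f_D:
f_D·(-48.3 − -55.1) = -21.649 − 0.432×(-55.1) = 2.155
f_D = 2.155 / 6.8 = 0.3169

0.317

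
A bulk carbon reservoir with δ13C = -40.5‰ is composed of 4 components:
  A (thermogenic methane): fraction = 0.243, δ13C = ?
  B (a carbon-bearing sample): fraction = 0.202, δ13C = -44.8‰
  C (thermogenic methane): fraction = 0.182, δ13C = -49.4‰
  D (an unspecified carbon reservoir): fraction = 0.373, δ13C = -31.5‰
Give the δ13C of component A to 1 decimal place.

-44.1‰

Isotope mass balance: δ_bulk = Σ fᵢ·δᵢ.
-40.5 = 0.243×δ_A + 0.202×(-44.8) + 0.182×(-49.4) + 0.373×(-31.5)
0.243·δ_A = -40.5 − (-29.790) = -10.710
δ_A = -10.710 / 0.243 = -44.07‰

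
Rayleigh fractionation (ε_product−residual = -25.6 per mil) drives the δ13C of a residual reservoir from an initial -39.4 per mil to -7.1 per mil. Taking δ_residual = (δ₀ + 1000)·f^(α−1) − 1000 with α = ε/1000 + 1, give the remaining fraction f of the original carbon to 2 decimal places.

α − 1 = ε/1000 = -0.0256
(δ_res + 1000)/(δ₀ + 1000) = (-7.1 + 1000)/(-39.4 + 1000) = 992.9/960.6 = 1.033625
f = 1.033625^(1/-0.0256) = exp(ln(1.033625)/-0.0256) = exp(0.03307/-0.0256)
f = exp(-1.2919) = 0.2748

0.27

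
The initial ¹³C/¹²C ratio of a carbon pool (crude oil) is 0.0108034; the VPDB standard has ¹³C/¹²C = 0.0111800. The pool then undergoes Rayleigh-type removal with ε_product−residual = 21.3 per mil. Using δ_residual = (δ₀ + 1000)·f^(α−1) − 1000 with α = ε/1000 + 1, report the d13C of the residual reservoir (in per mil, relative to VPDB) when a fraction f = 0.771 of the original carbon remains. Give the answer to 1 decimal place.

-39.0 per mil

δ₀ = (0.0108034/0.0111800 − 1)×1000 = (0.966315 − 1)×1000 = -33.685 per mil
α − 1 = ε/1000 = 0.0213
f^(α−1) = 0.771^(0.0213) = 0.994476
δ_res = (-33.685 + 1000) × 0.994476 − 1000 = 960.977 − 1000 = -39.02 per mil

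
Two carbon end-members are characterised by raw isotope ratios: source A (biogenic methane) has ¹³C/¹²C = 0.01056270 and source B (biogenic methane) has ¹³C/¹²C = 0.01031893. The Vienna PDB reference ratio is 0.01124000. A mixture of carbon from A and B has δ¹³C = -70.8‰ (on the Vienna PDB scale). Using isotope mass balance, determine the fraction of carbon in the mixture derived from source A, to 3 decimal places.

δ_A = (0.01056270/0.01124000 − 1)×1000 = (0.939742 − 1)×1000 = -60.258‰
δ_B = (0.01031893/0.01124000 − 1)×1000 = (0.918054 − 1)×1000 = -81.946‰
f_A = (δ_mix − δ_B)/(δ_A − δ_B) = (-70.8 − (-81.946))/(-60.258 − (-81.946))
f_A = 11.146 / 21.688 = 0.5139

0.514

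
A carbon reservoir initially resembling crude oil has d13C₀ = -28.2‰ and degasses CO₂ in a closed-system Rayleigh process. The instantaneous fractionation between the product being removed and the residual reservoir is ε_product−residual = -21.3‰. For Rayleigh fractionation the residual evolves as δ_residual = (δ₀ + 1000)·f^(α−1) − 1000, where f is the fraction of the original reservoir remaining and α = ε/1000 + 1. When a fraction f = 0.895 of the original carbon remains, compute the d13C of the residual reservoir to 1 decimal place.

Rayleigh residual: δ_res = (δ₀ + 1000)·f^(α−1) − 1000
α = ε/1000 + 1 = 0.97870, so α − 1 = -0.02130
f^(α−1) = 0.895^(-0.02130) = 1.002366
δ_res = (-28.2 + 1000) × 1.002366 − 1000 = 974.099 − 1000 = -25.90‰

-25.9‰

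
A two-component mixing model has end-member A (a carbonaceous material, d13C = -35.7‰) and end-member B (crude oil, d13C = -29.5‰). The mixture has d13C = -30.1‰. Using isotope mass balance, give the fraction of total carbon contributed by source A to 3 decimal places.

δ_mix = f_A·δ_A + (1 − f_A)·δ_B  ⇒  f_A = (δ_mix − δ_B)/(δ_A − δ_B)
f_A = (-30.1 − (-29.5)) / (-35.7 − (-29.5))
f_A = -0.6 / -6.2 = 0.0968

0.097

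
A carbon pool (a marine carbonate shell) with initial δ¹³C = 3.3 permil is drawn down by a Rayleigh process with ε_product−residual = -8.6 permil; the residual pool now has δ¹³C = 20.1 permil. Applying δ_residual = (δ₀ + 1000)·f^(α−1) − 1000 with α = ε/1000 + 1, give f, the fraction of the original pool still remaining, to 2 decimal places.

0.15

α − 1 = ε/1000 = -0.0086
(δ_res + 1000)/(δ₀ + 1000) = (20.1 + 1000)/(3.3 + 1000) = 1020.1/1003.3 = 1.016745
f = 1.016745^(1/-0.0086) = exp(ln(1.016745)/-0.0086) = exp(0.01661/-0.0086)
f = exp(-1.9309) = 0.1450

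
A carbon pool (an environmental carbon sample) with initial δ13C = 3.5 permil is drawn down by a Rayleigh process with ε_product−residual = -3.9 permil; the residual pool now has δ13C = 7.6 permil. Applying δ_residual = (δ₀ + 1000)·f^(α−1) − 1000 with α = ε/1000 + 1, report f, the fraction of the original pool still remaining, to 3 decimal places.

α − 1 = ε/1000 = -0.0039
(δ_res + 1000)/(δ₀ + 1000) = (7.6 + 1000)/(3.5 + 1000) = 1007.6/1003.5 = 1.004086
f = 1.004086^(1/-0.0039) = exp(ln(1.004086)/-0.0039) = exp(0.00408/-0.0039)
f = exp(-1.0455) = 0.3515

0.352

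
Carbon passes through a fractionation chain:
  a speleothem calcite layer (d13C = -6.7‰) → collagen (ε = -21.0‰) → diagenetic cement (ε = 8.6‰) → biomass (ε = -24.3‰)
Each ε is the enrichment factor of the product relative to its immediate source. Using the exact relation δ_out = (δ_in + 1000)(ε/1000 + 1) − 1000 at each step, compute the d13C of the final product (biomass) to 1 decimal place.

step 1: δ = (-6.70 + 1000)·(-21.0/1000 + 1) − 1000 = -27.56‰
step 2: δ = (-27.56 + 1000)·(8.6/1000 + 1) − 1000 = -19.20‰
step 3: δ = (-19.20 + 1000)·(-24.3/1000 + 1) − 1000 = -43.03‰

-43.0‰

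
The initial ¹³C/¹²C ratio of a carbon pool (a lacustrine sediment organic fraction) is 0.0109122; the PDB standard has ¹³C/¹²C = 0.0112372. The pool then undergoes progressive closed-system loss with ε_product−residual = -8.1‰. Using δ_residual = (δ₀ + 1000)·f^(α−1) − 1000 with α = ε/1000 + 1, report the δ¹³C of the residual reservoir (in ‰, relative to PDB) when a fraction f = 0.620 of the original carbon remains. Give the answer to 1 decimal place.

-25.2‰

δ₀ = (0.0109122/0.0112372 − 1)×1000 = (0.971078 − 1)×1000 = -28.922‰
α − 1 = ε/1000 = -0.0081
f^(α−1) = 0.620^(-0.0081) = 1.003880
δ_res = (-28.922 + 1000) × 1.003880 − 1000 = 974.846 − 1000 = -25.15‰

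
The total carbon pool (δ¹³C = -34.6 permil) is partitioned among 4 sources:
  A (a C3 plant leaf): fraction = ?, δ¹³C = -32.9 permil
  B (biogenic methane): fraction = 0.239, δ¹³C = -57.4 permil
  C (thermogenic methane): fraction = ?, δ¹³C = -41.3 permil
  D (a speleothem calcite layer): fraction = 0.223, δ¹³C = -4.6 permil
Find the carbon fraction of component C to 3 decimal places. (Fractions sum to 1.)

0.257

Let f_C and f_A be the unknown fractions; fractions sum to 1 so f_C + f_A = 0.538.
Mass balance: Σ fᵢ·δᵢ = δ_bulk ⇒ f_C·(-41.3) + f_A·(-32.9) = -34.6 − (-14.744) = -19.856
Substitute f_A = 0.538 − f_C:
f_C·(-41.3 − -32.9) = -19.856 − 0.538×(-32.9) = -2.155
f_C = -2.155 / -8.4 = 0.2566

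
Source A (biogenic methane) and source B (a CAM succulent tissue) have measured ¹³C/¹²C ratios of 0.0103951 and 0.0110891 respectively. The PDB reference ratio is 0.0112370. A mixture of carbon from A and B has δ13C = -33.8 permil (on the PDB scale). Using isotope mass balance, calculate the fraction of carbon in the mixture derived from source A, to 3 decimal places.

δ_A = (0.0103951/0.0112370 − 1)×1000 = (0.925078 − 1)×1000 = -74.922 permil
δ_B = (0.0110891/0.0112370 − 1)×1000 = (0.986838 − 1)×1000 = -13.162 permil
f_A = (δ_mix − δ_B)/(δ_A − δ_B) = (-33.8 − (-13.162))/(-74.922 − (-13.162))
f_A = -20.638 / -61.760 = 0.3342

0.334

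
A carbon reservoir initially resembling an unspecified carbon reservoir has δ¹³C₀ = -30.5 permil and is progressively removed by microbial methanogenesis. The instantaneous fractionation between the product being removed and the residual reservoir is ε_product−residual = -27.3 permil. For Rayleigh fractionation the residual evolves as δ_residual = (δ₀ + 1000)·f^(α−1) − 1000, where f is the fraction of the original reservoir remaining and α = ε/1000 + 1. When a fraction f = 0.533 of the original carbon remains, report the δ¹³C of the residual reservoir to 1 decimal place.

-13.7 permil

Rayleigh residual: δ_res = (δ₀ + 1000)·f^(α−1) − 1000
α = ε/1000 + 1 = 0.97270, so α − 1 = -0.02730
f^(α−1) = 0.533^(-0.02730) = 1.017326
δ_res = (-30.5 + 1000) × 1.017326 − 1000 = 986.298 − 1000 = -13.70 permil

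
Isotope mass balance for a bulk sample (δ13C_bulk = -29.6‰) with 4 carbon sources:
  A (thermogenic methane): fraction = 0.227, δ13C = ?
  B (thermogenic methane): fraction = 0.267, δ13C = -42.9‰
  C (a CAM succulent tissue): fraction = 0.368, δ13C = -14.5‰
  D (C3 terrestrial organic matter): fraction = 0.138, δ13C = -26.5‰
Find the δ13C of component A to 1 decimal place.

Isotope mass balance: δ_bulk = Σ fᵢ·δᵢ.
-29.6 = 0.227×δ_A + 0.267×(-42.9) + 0.368×(-14.5) + 0.138×(-26.5)
0.227·δ_A = -29.6 − (-20.447) = -9.153
δ_A = -9.153 / 0.227 = -40.32‰

-40.3‰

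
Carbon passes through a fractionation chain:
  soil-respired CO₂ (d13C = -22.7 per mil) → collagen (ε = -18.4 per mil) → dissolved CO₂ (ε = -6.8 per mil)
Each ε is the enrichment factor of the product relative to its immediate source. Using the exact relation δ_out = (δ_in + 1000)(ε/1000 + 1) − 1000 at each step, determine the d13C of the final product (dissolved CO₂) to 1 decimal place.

step 1: δ = (-22.70 + 1000)·(-18.4/1000 + 1) − 1000 = -40.68 per mil
step 2: δ = (-40.68 + 1000)·(-6.8/1000 + 1) − 1000 = -47.21 per mil

-47.2 per mil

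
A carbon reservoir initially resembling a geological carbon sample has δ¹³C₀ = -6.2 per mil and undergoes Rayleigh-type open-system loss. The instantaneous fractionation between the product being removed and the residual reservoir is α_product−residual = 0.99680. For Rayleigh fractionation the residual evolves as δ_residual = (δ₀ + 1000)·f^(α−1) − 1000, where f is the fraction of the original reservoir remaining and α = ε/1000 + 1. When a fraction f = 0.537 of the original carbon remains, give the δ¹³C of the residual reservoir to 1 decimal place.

-4.2 per mil

Rayleigh residual: δ_res = (δ₀ + 1000)·f^(α−1) − 1000
α − 1 = -0.00320
f^(α−1) = 0.537^(-0.00320) = 1.001992
δ_res = (-6.2 + 1000) × 1.001992 − 1000 = 995.779 − 1000 = -4.22 per mil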